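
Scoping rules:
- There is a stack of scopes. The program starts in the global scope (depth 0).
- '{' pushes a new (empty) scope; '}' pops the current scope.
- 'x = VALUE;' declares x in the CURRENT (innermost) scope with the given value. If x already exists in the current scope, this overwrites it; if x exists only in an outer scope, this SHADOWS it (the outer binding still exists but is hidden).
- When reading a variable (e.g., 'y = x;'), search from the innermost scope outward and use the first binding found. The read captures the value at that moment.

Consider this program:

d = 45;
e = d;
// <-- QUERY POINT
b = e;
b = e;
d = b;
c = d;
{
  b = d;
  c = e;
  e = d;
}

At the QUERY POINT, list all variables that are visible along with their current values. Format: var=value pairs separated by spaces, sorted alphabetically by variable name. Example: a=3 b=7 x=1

Step 1: declare d=45 at depth 0
Step 2: declare e=(read d)=45 at depth 0
Visible at query point: d=45 e=45

Answer: d=45 e=45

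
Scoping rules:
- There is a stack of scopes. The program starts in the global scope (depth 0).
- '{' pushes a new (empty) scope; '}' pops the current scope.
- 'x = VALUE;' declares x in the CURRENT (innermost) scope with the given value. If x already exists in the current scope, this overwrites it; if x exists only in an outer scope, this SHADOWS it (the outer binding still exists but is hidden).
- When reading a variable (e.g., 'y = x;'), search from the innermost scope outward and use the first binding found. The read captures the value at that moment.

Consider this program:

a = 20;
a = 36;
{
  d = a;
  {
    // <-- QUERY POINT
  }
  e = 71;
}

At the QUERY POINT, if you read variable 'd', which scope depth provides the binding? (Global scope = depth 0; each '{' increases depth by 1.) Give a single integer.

Answer: 1

Derivation:
Step 1: declare a=20 at depth 0
Step 2: declare a=36 at depth 0
Step 3: enter scope (depth=1)
Step 4: declare d=(read a)=36 at depth 1
Step 5: enter scope (depth=2)
Visible at query point: a=36 d=36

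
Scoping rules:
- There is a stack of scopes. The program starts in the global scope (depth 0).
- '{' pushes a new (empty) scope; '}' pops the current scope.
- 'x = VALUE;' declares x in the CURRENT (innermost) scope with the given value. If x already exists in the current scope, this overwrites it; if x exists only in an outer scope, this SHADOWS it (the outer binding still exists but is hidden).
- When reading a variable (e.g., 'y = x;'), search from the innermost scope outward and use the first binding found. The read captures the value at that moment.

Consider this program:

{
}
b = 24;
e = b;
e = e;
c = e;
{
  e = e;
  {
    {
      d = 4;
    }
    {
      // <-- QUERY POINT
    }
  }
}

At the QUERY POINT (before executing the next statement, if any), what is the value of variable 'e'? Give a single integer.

Step 1: enter scope (depth=1)
Step 2: exit scope (depth=0)
Step 3: declare b=24 at depth 0
Step 4: declare e=(read b)=24 at depth 0
Step 5: declare e=(read e)=24 at depth 0
Step 6: declare c=(read e)=24 at depth 0
Step 7: enter scope (depth=1)
Step 8: declare e=(read e)=24 at depth 1
Step 9: enter scope (depth=2)
Step 10: enter scope (depth=3)
Step 11: declare d=4 at depth 3
Step 12: exit scope (depth=2)
Step 13: enter scope (depth=3)
Visible at query point: b=24 c=24 e=24

Answer: 24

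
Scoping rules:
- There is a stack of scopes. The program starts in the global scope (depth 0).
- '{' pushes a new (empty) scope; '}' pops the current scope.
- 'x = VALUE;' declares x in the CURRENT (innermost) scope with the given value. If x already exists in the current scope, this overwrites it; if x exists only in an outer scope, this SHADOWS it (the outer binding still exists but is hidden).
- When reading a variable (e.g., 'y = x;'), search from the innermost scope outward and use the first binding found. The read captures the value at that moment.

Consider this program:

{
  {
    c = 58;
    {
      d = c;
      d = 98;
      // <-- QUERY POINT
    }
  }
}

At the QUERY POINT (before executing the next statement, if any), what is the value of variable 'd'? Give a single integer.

Step 1: enter scope (depth=1)
Step 2: enter scope (depth=2)
Step 3: declare c=58 at depth 2
Step 4: enter scope (depth=3)
Step 5: declare d=(read c)=58 at depth 3
Step 6: declare d=98 at depth 3
Visible at query point: c=58 d=98

Answer: 98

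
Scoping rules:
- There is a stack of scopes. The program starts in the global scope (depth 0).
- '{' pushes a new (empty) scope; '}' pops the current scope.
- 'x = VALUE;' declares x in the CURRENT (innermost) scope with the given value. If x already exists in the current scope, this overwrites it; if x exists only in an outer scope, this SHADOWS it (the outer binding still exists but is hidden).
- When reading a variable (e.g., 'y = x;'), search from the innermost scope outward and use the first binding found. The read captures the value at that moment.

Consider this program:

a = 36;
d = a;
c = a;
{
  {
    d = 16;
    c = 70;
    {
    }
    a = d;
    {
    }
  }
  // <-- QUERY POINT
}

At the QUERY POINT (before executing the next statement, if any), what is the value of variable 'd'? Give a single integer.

Step 1: declare a=36 at depth 0
Step 2: declare d=(read a)=36 at depth 0
Step 3: declare c=(read a)=36 at depth 0
Step 4: enter scope (depth=1)
Step 5: enter scope (depth=2)
Step 6: declare d=16 at depth 2
Step 7: declare c=70 at depth 2
Step 8: enter scope (depth=3)
Step 9: exit scope (depth=2)
Step 10: declare a=(read d)=16 at depth 2
Step 11: enter scope (depth=3)
Step 12: exit scope (depth=2)
Step 13: exit scope (depth=1)
Visible at query point: a=36 c=36 d=36

Answer: 36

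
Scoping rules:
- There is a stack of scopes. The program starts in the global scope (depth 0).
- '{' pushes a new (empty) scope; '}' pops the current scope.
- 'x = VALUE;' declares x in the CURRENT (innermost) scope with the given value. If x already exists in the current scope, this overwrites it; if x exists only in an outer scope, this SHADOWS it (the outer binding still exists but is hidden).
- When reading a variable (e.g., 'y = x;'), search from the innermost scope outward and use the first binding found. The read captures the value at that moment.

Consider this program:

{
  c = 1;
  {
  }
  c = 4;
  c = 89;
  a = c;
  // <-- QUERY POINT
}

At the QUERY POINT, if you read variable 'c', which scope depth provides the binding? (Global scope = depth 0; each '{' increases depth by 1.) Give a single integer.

Answer: 1

Derivation:
Step 1: enter scope (depth=1)
Step 2: declare c=1 at depth 1
Step 3: enter scope (depth=2)
Step 4: exit scope (depth=1)
Step 5: declare c=4 at depth 1
Step 6: declare c=89 at depth 1
Step 7: declare a=(read c)=89 at depth 1
Visible at query point: a=89 c=89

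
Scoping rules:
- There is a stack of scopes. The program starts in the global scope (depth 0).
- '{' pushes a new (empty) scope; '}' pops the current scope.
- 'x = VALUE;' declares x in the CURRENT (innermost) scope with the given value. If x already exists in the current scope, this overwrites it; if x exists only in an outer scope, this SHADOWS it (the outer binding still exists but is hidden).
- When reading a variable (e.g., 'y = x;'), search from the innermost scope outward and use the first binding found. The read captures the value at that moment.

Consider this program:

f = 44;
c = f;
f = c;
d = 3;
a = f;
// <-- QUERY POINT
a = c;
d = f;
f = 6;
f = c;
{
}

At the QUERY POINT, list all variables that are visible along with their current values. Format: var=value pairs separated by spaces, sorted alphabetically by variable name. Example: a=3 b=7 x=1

Answer: a=44 c=44 d=3 f=44

Derivation:
Step 1: declare f=44 at depth 0
Step 2: declare c=(read f)=44 at depth 0
Step 3: declare f=(read c)=44 at depth 0
Step 4: declare d=3 at depth 0
Step 5: declare a=(read f)=44 at depth 0
Visible at query point: a=44 c=44 d=3 f=44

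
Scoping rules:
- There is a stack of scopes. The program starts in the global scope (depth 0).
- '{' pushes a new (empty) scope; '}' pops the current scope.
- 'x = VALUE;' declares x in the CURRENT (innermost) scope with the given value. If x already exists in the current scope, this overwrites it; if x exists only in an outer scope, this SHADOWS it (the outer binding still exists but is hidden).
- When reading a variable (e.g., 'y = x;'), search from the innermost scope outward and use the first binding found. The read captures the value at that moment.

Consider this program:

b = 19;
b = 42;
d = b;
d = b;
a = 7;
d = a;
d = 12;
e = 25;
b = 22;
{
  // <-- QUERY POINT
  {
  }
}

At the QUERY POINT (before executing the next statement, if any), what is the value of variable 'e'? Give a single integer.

Answer: 25

Derivation:
Step 1: declare b=19 at depth 0
Step 2: declare b=42 at depth 0
Step 3: declare d=(read b)=42 at depth 0
Step 4: declare d=(read b)=42 at depth 0
Step 5: declare a=7 at depth 0
Step 6: declare d=(read a)=7 at depth 0
Step 7: declare d=12 at depth 0
Step 8: declare e=25 at depth 0
Step 9: declare b=22 at depth 0
Step 10: enter scope (depth=1)
Visible at query point: a=7 b=22 d=12 e=25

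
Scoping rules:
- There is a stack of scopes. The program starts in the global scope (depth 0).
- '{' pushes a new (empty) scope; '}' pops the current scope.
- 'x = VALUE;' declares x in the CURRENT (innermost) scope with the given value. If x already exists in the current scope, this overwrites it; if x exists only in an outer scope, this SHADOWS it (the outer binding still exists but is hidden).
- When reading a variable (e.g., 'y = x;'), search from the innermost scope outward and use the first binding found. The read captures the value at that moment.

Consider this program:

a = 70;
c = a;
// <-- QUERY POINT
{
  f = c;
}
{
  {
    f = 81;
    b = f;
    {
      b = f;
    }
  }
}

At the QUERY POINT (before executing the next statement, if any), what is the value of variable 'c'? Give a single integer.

Step 1: declare a=70 at depth 0
Step 2: declare c=(read a)=70 at depth 0
Visible at query point: a=70 c=70

Answer: 70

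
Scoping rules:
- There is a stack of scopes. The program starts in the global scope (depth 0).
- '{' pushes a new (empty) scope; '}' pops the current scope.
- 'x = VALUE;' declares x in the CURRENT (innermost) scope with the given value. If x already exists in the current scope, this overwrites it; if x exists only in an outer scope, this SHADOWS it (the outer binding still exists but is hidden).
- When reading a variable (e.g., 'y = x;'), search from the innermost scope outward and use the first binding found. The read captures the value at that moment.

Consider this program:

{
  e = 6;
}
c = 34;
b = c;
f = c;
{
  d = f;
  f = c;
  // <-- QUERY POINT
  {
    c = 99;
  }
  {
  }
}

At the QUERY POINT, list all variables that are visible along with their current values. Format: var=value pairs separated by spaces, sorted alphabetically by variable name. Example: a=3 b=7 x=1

Step 1: enter scope (depth=1)
Step 2: declare e=6 at depth 1
Step 3: exit scope (depth=0)
Step 4: declare c=34 at depth 0
Step 5: declare b=(read c)=34 at depth 0
Step 6: declare f=(read c)=34 at depth 0
Step 7: enter scope (depth=1)
Step 8: declare d=(read f)=34 at depth 1
Step 9: declare f=(read c)=34 at depth 1
Visible at query point: b=34 c=34 d=34 f=34

Answer: b=34 c=34 d=34 f=34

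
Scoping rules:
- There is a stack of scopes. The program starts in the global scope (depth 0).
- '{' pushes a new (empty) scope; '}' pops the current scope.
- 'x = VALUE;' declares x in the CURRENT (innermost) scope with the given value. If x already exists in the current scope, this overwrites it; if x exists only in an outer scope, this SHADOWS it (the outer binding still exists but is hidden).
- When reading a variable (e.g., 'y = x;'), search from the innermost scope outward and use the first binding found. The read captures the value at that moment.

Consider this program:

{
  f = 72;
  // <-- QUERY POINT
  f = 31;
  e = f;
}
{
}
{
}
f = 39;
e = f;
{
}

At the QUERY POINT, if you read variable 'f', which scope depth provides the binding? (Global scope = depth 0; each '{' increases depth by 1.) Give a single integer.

Answer: 1

Derivation:
Step 1: enter scope (depth=1)
Step 2: declare f=72 at depth 1
Visible at query point: f=72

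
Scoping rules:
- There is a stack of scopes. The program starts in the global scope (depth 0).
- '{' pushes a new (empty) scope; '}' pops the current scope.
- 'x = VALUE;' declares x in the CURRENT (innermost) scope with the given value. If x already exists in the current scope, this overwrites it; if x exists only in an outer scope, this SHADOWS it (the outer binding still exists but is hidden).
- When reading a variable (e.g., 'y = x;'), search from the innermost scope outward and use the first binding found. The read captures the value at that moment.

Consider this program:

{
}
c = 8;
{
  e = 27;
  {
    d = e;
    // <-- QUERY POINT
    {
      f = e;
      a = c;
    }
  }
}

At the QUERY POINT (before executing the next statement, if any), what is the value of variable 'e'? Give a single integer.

Answer: 27

Derivation:
Step 1: enter scope (depth=1)
Step 2: exit scope (depth=0)
Step 3: declare c=8 at depth 0
Step 4: enter scope (depth=1)
Step 5: declare e=27 at depth 1
Step 6: enter scope (depth=2)
Step 7: declare d=(read e)=27 at depth 2
Visible at query point: c=8 d=27 e=27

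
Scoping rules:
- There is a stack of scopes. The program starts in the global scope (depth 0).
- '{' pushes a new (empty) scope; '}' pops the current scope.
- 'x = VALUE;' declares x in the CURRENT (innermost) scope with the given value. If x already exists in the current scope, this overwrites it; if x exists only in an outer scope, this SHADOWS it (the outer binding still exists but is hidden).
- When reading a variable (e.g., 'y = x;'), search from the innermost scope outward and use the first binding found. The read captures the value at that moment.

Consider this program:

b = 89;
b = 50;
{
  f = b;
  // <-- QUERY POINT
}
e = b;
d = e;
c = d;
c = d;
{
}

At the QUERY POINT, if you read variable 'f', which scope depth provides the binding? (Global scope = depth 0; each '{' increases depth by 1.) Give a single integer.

Answer: 1

Derivation:
Step 1: declare b=89 at depth 0
Step 2: declare b=50 at depth 0
Step 3: enter scope (depth=1)
Step 4: declare f=(read b)=50 at depth 1
Visible at query point: b=50 f=50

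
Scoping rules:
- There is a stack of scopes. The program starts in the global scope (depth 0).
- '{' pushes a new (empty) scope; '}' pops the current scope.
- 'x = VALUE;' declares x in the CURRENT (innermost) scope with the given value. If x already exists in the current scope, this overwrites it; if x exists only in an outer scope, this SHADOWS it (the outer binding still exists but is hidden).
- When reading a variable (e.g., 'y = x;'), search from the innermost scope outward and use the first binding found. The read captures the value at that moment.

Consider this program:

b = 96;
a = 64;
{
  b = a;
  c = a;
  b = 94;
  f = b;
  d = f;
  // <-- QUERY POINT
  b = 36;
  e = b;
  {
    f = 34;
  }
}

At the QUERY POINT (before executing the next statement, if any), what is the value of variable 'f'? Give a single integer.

Answer: 94

Derivation:
Step 1: declare b=96 at depth 0
Step 2: declare a=64 at depth 0
Step 3: enter scope (depth=1)
Step 4: declare b=(read a)=64 at depth 1
Step 5: declare c=(read a)=64 at depth 1
Step 6: declare b=94 at depth 1
Step 7: declare f=(read b)=94 at depth 1
Step 8: declare d=(read f)=94 at depth 1
Visible at query point: a=64 b=94 c=64 d=94 f=94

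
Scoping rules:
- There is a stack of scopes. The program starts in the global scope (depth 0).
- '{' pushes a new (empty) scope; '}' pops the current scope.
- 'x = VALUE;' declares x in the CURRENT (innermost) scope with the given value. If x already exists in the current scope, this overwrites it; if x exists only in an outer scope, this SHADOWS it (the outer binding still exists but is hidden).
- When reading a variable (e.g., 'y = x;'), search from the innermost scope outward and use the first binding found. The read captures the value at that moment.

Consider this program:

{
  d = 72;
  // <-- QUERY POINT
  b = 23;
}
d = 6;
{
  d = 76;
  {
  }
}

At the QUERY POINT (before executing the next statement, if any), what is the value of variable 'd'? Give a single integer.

Step 1: enter scope (depth=1)
Step 2: declare d=72 at depth 1
Visible at query point: d=72

Answer: 72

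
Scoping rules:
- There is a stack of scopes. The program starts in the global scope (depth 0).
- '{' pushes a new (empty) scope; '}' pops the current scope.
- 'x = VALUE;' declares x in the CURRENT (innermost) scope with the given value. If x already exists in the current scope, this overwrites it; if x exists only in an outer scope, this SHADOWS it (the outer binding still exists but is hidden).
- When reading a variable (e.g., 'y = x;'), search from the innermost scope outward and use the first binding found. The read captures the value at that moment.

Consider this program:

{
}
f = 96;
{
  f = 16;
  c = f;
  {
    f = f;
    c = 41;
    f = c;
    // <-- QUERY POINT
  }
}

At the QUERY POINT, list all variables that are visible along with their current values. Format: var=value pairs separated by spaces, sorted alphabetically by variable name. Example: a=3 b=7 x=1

Step 1: enter scope (depth=1)
Step 2: exit scope (depth=0)
Step 3: declare f=96 at depth 0
Step 4: enter scope (depth=1)
Step 5: declare f=16 at depth 1
Step 6: declare c=(read f)=16 at depth 1
Step 7: enter scope (depth=2)
Step 8: declare f=(read f)=16 at depth 2
Step 9: declare c=41 at depth 2
Step 10: declare f=(read c)=41 at depth 2
Visible at query point: c=41 f=41

Answer: c=41 f=41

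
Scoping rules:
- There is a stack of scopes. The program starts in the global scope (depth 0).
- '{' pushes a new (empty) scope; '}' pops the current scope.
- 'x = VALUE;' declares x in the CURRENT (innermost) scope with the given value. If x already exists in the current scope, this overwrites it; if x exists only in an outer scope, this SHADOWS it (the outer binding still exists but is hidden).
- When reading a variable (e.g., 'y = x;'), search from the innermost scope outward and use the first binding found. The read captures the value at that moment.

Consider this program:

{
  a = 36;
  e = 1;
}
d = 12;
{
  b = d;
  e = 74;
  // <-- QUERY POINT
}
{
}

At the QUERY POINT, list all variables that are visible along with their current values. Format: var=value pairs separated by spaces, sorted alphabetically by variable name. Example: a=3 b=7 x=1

Answer: b=12 d=12 e=74

Derivation:
Step 1: enter scope (depth=1)
Step 2: declare a=36 at depth 1
Step 3: declare e=1 at depth 1
Step 4: exit scope (depth=0)
Step 5: declare d=12 at depth 0
Step 6: enter scope (depth=1)
Step 7: declare b=(read d)=12 at depth 1
Step 8: declare e=74 at depth 1
Visible at query point: b=12 d=12 e=74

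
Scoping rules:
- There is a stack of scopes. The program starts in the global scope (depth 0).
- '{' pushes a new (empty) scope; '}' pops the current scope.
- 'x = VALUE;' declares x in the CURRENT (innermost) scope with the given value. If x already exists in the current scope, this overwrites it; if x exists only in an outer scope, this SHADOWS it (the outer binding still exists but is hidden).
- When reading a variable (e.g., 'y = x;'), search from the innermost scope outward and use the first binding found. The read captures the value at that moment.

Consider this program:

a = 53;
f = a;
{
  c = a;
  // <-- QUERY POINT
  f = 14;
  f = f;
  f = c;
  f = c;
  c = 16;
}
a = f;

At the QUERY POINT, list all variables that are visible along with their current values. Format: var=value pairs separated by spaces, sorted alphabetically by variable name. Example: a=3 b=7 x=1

Step 1: declare a=53 at depth 0
Step 2: declare f=(read a)=53 at depth 0
Step 3: enter scope (depth=1)
Step 4: declare c=(read a)=53 at depth 1
Visible at query point: a=53 c=53 f=53

Answer: a=53 c=53 f=53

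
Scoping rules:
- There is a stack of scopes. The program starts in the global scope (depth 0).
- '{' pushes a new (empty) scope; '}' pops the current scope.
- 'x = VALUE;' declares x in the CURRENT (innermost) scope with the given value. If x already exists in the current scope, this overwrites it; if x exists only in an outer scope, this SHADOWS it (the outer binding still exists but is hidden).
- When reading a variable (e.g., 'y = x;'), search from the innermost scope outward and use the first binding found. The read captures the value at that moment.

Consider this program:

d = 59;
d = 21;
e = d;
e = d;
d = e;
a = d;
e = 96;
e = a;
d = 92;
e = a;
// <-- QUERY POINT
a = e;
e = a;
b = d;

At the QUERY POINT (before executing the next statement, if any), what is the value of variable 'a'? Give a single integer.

Answer: 21

Derivation:
Step 1: declare d=59 at depth 0
Step 2: declare d=21 at depth 0
Step 3: declare e=(read d)=21 at depth 0
Step 4: declare e=(read d)=21 at depth 0
Step 5: declare d=(read e)=21 at depth 0
Step 6: declare a=(read d)=21 at depth 0
Step 7: declare e=96 at depth 0
Step 8: declare e=(read a)=21 at depth 0
Step 9: declare d=92 at depth 0
Step 10: declare e=(read a)=21 at depth 0
Visible at query point: a=21 d=92 e=21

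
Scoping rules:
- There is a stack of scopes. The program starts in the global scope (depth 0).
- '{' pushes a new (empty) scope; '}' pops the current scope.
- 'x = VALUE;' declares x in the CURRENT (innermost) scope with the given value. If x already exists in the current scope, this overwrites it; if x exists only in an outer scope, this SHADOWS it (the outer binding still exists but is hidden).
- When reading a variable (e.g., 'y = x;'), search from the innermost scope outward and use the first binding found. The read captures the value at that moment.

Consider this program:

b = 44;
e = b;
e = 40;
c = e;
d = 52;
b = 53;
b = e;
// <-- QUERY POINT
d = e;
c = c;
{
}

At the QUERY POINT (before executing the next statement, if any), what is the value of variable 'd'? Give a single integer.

Step 1: declare b=44 at depth 0
Step 2: declare e=(read b)=44 at depth 0
Step 3: declare e=40 at depth 0
Step 4: declare c=(read e)=40 at depth 0
Step 5: declare d=52 at depth 0
Step 6: declare b=53 at depth 0
Step 7: declare b=(read e)=40 at depth 0
Visible at query point: b=40 c=40 d=52 e=40

Answer: 52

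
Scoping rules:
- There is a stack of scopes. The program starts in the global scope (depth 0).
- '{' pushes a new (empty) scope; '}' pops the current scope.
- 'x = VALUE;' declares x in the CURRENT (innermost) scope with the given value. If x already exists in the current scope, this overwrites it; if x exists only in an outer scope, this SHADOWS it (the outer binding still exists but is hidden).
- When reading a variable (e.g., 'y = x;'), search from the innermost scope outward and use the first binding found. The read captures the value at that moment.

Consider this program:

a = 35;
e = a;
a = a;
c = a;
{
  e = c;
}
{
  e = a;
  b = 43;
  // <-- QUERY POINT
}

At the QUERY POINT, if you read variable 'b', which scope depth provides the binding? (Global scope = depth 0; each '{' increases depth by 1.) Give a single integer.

Step 1: declare a=35 at depth 0
Step 2: declare e=(read a)=35 at depth 0
Step 3: declare a=(read a)=35 at depth 0
Step 4: declare c=(read a)=35 at depth 0
Step 5: enter scope (depth=1)
Step 6: declare e=(read c)=35 at depth 1
Step 7: exit scope (depth=0)
Step 8: enter scope (depth=1)
Step 9: declare e=(read a)=35 at depth 1
Step 10: declare b=43 at depth 1
Visible at query point: a=35 b=43 c=35 e=35

Answer: 1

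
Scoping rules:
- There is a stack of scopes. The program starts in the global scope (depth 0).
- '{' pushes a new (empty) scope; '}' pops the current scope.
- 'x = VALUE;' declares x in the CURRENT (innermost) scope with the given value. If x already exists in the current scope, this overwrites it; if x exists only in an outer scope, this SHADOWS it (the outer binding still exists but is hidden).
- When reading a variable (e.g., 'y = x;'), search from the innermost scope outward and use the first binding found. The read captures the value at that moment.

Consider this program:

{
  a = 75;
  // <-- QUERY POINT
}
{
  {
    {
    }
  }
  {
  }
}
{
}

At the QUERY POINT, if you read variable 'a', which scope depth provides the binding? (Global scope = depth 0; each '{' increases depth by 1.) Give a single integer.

Answer: 1

Derivation:
Step 1: enter scope (depth=1)
Step 2: declare a=75 at depth 1
Visible at query point: a=75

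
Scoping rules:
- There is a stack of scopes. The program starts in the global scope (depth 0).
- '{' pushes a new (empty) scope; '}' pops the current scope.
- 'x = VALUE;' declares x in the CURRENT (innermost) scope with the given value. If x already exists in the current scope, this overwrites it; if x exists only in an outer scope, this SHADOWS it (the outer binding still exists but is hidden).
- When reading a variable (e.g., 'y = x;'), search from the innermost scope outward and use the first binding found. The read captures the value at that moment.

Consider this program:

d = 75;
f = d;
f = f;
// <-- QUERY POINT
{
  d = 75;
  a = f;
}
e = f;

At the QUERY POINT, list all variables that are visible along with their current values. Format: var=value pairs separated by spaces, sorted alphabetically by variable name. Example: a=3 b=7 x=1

Answer: d=75 f=75

Derivation:
Step 1: declare d=75 at depth 0
Step 2: declare f=(read d)=75 at depth 0
Step 3: declare f=(read f)=75 at depth 0
Visible at query point: d=75 f=75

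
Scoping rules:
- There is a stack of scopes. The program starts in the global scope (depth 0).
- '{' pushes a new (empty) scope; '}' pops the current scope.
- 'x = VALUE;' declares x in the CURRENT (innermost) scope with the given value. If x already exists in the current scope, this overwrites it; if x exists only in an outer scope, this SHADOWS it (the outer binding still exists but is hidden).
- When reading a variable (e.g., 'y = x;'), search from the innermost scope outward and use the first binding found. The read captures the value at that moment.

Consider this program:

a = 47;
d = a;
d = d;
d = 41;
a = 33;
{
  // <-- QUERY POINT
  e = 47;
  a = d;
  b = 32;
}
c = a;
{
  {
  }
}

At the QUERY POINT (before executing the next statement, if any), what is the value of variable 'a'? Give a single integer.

Answer: 33

Derivation:
Step 1: declare a=47 at depth 0
Step 2: declare d=(read a)=47 at depth 0
Step 3: declare d=(read d)=47 at depth 0
Step 4: declare d=41 at depth 0
Step 5: declare a=33 at depth 0
Step 6: enter scope (depth=1)
Visible at query point: a=33 d=41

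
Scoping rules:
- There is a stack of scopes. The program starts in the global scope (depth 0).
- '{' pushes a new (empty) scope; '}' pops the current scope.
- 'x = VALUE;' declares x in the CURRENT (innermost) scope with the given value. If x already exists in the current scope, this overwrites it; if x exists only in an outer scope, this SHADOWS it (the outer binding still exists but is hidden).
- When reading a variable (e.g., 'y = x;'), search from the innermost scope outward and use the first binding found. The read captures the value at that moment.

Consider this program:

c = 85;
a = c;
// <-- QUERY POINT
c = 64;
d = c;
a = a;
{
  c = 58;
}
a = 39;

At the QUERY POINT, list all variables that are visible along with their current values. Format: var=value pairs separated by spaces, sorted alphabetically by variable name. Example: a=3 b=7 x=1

Step 1: declare c=85 at depth 0
Step 2: declare a=(read c)=85 at depth 0
Visible at query point: a=85 c=85

Answer: a=85 c=85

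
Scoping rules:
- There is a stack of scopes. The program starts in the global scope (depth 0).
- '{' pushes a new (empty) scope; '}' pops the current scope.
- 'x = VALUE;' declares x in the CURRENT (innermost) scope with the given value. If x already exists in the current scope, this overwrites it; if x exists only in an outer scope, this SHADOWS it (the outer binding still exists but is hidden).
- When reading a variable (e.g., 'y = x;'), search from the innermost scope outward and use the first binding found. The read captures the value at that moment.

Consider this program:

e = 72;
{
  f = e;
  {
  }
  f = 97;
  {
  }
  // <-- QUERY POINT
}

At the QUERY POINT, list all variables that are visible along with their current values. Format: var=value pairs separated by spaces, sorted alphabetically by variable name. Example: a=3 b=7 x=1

Step 1: declare e=72 at depth 0
Step 2: enter scope (depth=1)
Step 3: declare f=(read e)=72 at depth 1
Step 4: enter scope (depth=2)
Step 5: exit scope (depth=1)
Step 6: declare f=97 at depth 1
Step 7: enter scope (depth=2)
Step 8: exit scope (depth=1)
Visible at query point: e=72 f=97

Answer: e=72 f=97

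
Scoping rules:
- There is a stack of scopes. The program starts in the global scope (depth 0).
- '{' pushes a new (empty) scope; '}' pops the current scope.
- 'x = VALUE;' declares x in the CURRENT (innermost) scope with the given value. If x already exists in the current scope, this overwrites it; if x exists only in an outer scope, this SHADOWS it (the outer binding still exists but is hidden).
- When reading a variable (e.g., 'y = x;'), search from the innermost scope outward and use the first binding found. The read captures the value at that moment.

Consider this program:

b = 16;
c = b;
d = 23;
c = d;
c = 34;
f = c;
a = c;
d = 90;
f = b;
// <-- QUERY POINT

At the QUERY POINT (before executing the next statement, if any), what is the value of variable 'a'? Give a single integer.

Answer: 34

Derivation:
Step 1: declare b=16 at depth 0
Step 2: declare c=(read b)=16 at depth 0
Step 3: declare d=23 at depth 0
Step 4: declare c=(read d)=23 at depth 0
Step 5: declare c=34 at depth 0
Step 6: declare f=(read c)=34 at depth 0
Step 7: declare a=(read c)=34 at depth 0
Step 8: declare d=90 at depth 0
Step 9: declare f=(read b)=16 at depth 0
Visible at query point: a=34 b=16 c=34 d=90 f=16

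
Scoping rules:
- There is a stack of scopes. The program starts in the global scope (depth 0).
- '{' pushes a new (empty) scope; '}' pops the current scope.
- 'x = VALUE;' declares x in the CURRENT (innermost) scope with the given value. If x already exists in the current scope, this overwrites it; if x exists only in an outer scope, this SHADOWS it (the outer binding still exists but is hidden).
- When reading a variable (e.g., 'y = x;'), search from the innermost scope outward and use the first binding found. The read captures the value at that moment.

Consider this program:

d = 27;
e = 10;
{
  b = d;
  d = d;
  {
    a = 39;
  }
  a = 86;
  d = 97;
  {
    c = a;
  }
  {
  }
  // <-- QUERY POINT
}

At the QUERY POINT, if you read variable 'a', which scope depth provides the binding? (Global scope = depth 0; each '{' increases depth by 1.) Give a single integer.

Answer: 1

Derivation:
Step 1: declare d=27 at depth 0
Step 2: declare e=10 at depth 0
Step 3: enter scope (depth=1)
Step 4: declare b=(read d)=27 at depth 1
Step 5: declare d=(read d)=27 at depth 1
Step 6: enter scope (depth=2)
Step 7: declare a=39 at depth 2
Step 8: exit scope (depth=1)
Step 9: declare a=86 at depth 1
Step 10: declare d=97 at depth 1
Step 11: enter scope (depth=2)
Step 12: declare c=(read a)=86 at depth 2
Step 13: exit scope (depth=1)
Step 14: enter scope (depth=2)
Step 15: exit scope (depth=1)
Visible at query point: a=86 b=27 d=97 e=10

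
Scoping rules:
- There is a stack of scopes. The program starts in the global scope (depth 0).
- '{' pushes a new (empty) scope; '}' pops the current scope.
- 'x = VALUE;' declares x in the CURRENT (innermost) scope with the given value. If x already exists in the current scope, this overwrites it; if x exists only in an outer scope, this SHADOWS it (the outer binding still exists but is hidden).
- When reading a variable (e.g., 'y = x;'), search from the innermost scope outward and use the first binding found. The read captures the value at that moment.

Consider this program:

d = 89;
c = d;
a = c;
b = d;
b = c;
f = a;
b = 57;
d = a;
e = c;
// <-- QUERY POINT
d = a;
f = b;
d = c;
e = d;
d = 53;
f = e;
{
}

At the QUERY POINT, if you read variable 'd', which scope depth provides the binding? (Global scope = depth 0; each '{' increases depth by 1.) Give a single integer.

Answer: 0

Derivation:
Step 1: declare d=89 at depth 0
Step 2: declare c=(read d)=89 at depth 0
Step 3: declare a=(read c)=89 at depth 0
Step 4: declare b=(read d)=89 at depth 0
Step 5: declare b=(read c)=89 at depth 0
Step 6: declare f=(read a)=89 at depth 0
Step 7: declare b=57 at depth 0
Step 8: declare d=(read a)=89 at depth 0
Step 9: declare e=(read c)=89 at depth 0
Visible at query point: a=89 b=57 c=89 d=89 e=89 f=89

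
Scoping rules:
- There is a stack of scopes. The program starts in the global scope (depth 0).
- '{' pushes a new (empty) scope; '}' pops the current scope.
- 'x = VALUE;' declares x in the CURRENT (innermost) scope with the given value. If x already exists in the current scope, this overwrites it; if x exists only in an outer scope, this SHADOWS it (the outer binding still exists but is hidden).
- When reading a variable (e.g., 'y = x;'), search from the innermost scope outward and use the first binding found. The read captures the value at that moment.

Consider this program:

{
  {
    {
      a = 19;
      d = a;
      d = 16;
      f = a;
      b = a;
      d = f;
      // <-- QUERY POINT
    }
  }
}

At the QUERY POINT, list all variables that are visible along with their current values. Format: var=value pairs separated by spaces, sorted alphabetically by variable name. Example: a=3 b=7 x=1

Answer: a=19 b=19 d=19 f=19

Derivation:
Step 1: enter scope (depth=1)
Step 2: enter scope (depth=2)
Step 3: enter scope (depth=3)
Step 4: declare a=19 at depth 3
Step 5: declare d=(read a)=19 at depth 3
Step 6: declare d=16 at depth 3
Step 7: declare f=(read a)=19 at depth 3
Step 8: declare b=(read a)=19 at depth 3
Step 9: declare d=(read f)=19 at depth 3
Visible at query point: a=19 b=19 d=19 f=19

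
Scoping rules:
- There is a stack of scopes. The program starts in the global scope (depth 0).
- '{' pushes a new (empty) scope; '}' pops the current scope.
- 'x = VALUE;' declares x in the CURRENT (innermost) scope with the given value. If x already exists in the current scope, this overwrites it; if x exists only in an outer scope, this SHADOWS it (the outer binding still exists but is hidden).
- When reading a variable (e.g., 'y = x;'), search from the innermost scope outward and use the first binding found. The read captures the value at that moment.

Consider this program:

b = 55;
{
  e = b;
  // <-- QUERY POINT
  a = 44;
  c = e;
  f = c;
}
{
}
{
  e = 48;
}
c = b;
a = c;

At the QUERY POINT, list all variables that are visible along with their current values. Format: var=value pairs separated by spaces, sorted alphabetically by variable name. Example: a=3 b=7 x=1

Answer: b=55 e=55

Derivation:
Step 1: declare b=55 at depth 0
Step 2: enter scope (depth=1)
Step 3: declare e=(read b)=55 at depth 1
Visible at query point: b=55 e=55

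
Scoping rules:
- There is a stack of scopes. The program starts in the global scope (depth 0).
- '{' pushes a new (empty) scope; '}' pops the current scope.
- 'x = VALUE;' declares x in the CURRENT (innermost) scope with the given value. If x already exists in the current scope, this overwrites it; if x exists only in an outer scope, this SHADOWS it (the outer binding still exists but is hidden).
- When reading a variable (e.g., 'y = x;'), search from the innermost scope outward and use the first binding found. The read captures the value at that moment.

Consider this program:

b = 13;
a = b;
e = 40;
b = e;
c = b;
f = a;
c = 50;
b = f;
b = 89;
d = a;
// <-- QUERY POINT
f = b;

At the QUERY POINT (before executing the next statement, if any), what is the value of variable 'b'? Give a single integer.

Step 1: declare b=13 at depth 0
Step 2: declare a=(read b)=13 at depth 0
Step 3: declare e=40 at depth 0
Step 4: declare b=(read e)=40 at depth 0
Step 5: declare c=(read b)=40 at depth 0
Step 6: declare f=(read a)=13 at depth 0
Step 7: declare c=50 at depth 0
Step 8: declare b=(read f)=13 at depth 0
Step 9: declare b=89 at depth 0
Step 10: declare d=(read a)=13 at depth 0
Visible at query point: a=13 b=89 c=50 d=13 e=40 f=13

Answer: 89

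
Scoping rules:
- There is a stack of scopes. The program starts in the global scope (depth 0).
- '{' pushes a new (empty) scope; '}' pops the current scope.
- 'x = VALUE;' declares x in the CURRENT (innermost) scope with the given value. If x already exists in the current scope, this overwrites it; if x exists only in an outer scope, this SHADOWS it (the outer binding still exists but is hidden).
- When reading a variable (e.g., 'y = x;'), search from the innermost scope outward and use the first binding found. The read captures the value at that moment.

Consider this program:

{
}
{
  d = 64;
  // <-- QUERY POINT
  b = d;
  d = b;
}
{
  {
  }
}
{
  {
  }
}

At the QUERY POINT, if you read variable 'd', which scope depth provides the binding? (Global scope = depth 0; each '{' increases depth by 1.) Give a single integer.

Answer: 1

Derivation:
Step 1: enter scope (depth=1)
Step 2: exit scope (depth=0)
Step 3: enter scope (depth=1)
Step 4: declare d=64 at depth 1
Visible at query point: d=64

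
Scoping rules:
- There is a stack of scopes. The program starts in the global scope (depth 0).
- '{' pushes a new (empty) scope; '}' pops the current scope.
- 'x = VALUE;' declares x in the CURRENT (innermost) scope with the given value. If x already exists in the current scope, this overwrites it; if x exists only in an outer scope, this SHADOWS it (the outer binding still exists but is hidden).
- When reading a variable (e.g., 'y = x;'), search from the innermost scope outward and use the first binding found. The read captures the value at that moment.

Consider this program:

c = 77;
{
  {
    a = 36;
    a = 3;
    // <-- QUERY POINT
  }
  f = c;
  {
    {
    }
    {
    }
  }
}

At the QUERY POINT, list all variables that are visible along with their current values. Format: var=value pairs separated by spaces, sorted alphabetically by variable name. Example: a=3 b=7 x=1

Answer: a=3 c=77

Derivation:
Step 1: declare c=77 at depth 0
Step 2: enter scope (depth=1)
Step 3: enter scope (depth=2)
Step 4: declare a=36 at depth 2
Step 5: declare a=3 at depth 2
Visible at query point: a=3 c=77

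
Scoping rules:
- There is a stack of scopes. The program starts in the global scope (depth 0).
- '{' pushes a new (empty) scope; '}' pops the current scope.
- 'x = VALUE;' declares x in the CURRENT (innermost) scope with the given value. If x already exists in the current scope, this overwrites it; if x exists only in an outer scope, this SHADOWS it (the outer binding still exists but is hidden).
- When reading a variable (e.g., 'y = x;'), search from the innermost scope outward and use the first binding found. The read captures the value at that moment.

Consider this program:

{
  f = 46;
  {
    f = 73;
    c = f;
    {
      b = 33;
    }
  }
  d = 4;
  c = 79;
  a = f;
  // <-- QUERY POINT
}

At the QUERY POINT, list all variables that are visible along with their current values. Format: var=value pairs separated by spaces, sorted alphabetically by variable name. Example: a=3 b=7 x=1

Answer: a=46 c=79 d=4 f=46

Derivation:
Step 1: enter scope (depth=1)
Step 2: declare f=46 at depth 1
Step 3: enter scope (depth=2)
Step 4: declare f=73 at depth 2
Step 5: declare c=(read f)=73 at depth 2
Step 6: enter scope (depth=3)
Step 7: declare b=33 at depth 3
Step 8: exit scope (depth=2)
Step 9: exit scope (depth=1)
Step 10: declare d=4 at depth 1
Step 11: declare c=79 at depth 1
Step 12: declare a=(read f)=46 at depth 1
Visible at query point: a=46 c=79 d=4 f=46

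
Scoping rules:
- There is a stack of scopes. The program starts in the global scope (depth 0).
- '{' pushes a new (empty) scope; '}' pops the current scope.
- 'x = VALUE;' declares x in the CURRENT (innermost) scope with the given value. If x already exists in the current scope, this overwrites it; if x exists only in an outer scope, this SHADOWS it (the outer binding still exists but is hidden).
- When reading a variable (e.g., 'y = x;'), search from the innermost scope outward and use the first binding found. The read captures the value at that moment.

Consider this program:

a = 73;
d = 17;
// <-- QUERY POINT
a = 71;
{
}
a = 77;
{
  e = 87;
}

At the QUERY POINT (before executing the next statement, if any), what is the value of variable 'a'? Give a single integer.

Step 1: declare a=73 at depth 0
Step 2: declare d=17 at depth 0
Visible at query point: a=73 d=17

Answer: 73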